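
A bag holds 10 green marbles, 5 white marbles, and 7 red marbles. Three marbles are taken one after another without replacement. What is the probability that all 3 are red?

1/44

P(every draw is red) = 7/22 × 6/21 × 5/20 = 210/9240 = 1/44.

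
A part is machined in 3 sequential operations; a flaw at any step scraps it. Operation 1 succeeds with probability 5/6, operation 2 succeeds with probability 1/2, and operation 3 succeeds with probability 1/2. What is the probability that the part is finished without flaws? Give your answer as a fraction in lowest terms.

Multiplying along the chain,
P = 5/6 × 1/2 × 1/2 = 5/24.

5/24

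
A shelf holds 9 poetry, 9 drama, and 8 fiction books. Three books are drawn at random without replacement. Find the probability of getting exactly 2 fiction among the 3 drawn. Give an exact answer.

One ordering (fiction drawn first) has probability 8/26 × 7/25 × 18/24 = 1008/15600 = 21/325.
There are C(3,2) = 3 such orderings, each equally likely, so P = 3 × 21/325 = 63/325.

63/325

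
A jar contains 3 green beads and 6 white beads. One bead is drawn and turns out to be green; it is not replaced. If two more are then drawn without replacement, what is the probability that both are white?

15/28

After the first draw, 6 of the remaining 8 beads are white.
P = 6/8 × 5/7 = 30/56 = 15/28.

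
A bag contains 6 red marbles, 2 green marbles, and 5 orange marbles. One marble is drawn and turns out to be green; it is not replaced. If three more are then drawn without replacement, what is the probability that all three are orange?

With the first marble removed, 5 orange remain out of 12.
P = 5/12 × 4/11 × 3/10 = 60/1320 = 1/22.

1/22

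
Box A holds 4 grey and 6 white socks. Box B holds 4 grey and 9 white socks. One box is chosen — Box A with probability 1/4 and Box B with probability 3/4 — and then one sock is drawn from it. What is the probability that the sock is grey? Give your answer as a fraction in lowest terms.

From Box A: P(grey) = 4/10.
From Box B: P(grey) = 4/13.
Total probability = (1/4)(4/10) + (3/4)(4/13) = 43/130.

43/130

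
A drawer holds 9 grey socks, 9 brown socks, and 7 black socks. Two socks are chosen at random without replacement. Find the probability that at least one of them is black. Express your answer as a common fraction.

P(no black) = 18/25 × 17/24 = 306/600 = 51/100.
P(at least one) = 1 − 51/100 = 49/100.

49/100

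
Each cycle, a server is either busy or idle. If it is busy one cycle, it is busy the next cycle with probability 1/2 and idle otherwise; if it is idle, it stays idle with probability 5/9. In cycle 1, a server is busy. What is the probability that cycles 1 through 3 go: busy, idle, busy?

Cycle 1 is given. For each transition, use the conditional probability from the current state:
P(idle | busy) = 1/2; P(busy | idle) = 4/9.
P = 1/2 × 4/9 = 4/18 = 2/9.

2/9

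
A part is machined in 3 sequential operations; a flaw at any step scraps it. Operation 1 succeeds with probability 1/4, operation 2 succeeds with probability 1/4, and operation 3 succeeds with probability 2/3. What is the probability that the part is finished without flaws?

Each stage is reached only if all earlier stages succeed, so
P = 1/4 × 1/4 × 2/3 = 2/48 = 1/24.

1/24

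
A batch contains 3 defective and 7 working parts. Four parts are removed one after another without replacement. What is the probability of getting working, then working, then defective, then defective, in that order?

Chain rule:
P = 7/10 × 6/9 × 3/8 × 2/7 = 252/5040 = 1/20.

1/20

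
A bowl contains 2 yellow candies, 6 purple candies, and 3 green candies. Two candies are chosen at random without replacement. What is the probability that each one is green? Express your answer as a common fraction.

P(all green) = 3/11 × 2/10 = 6/110 = 3/55.

3/55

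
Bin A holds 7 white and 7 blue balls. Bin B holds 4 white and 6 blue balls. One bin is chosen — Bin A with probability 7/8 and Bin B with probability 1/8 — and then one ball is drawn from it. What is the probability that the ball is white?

39/80

From Bin A: P(white) = 7/14.
From Bin B: P(white) = 4/10.
Total probability = (7/8)(7/14) + (1/8)(4/10) = 39/80.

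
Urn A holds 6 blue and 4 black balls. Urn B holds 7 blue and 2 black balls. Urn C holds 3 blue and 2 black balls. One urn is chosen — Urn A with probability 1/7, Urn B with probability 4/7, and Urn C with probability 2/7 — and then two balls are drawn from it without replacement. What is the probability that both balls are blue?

From Urn A: P(both blue) = (6/10)(5/9) = 1/3.
From Urn B: P(both blue) = (7/9)(6/8) = 7/12.
From Urn C: P(both blue) = (3/5)(2/4) = 3/10.
Total probability = (1/7)(1/3) + (4/7)(7/12) + (2/7)(3/10) = 7/15.

7/15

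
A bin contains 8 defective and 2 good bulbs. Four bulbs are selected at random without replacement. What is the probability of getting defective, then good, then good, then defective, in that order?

Each draw changes the counts, so multiply the conditional probabilities along the sequence:
P = 8/10 × 2/9 × 1/8 × 7/7 = 112/5040 = 1/45.

1/45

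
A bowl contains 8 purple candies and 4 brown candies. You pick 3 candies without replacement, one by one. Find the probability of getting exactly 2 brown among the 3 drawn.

One ordering (brown drawn first) has probability 4/12 × 3/11 × 8/10 = 96/1320 = 4/55.
There are C(3,2) = 3 such orderings, each equally likely, so P = 3 × 4/55 = 12/55.

12/55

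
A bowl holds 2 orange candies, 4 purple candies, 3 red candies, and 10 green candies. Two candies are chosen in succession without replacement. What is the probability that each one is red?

P(all red) = 3/19 × 2/18 = 6/342 = 1/57.

1/57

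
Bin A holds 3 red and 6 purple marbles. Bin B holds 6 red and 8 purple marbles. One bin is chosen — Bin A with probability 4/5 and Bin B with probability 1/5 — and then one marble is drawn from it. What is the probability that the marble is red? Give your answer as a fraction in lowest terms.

37/105

From Bin A: P(red) = 3/9.
From Bin B: P(red) = 6/14.
Total probability = (4/5)(3/9) + (1/5)(6/14) = 37/105.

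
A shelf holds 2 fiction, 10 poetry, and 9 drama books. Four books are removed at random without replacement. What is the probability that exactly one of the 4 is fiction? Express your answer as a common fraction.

34/105

One ordering (fiction drawn first) has probability 2/21 × 19/20 × 18/19 × 17/18 = 11628/143640 = 17/210.
There are C(4,1) = 4 such orderings, each equally likely, so P = 4 × 17/210 = 34/105.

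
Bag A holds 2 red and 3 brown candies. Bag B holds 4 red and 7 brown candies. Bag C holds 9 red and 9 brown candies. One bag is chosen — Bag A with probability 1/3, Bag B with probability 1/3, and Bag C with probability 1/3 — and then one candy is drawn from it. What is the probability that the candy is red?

From Bag A: P(red) = 2/5.
From Bag B: P(red) = 4/11.
From Bag C: P(red) = 9/18.
Total probability = (1/3)(2/5) + (1/3)(4/11) + (1/3)(9/18) = 139/330.

139/330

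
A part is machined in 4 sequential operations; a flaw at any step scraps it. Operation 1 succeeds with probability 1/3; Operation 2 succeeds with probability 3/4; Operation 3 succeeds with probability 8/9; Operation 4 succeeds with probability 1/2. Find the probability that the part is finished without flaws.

The events are sequential, so multiply the conditional probabilities:
P = 1/3 × 3/4 × 8/9 × 1/2 = 24/216 = 1/9.

1/9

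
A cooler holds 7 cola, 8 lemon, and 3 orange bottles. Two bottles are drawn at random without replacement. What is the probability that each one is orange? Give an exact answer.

P(all orange) = 3/18 × 2/17 = 6/306 = 1/51.

1/51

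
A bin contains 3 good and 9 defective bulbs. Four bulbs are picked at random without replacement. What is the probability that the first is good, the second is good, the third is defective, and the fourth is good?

1/220

Chain rule:
P = 3/12 × 2/11 × 9/10 × 1/9 = 54/11880 = 1/220.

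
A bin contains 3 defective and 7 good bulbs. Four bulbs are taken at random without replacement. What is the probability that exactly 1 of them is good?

1/30

One ordering (good drawn first) has probability 7/10 × 3/9 × 2/8 × 1/7 = 42/5040 = 1/120.
There are C(4,1) = 4 such orderings, each equally likely, so P = 4 × 1/120 = 1/30.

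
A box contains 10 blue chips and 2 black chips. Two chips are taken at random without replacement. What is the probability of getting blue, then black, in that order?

Chain rule:
P = 10/12 × 2/11 = 20/132 = 5/33.

5/33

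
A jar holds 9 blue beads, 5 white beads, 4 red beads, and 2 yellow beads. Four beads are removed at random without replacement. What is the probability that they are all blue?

P = 9/20 × 8/19 × 7/18 × 6/17 = 3024/116280 = 42/1615.

42/1615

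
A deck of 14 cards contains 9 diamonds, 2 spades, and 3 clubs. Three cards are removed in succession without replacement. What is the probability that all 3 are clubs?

P = 3/14 × 2/13 × 1/12 = 6/2184 = 1/364.

1/364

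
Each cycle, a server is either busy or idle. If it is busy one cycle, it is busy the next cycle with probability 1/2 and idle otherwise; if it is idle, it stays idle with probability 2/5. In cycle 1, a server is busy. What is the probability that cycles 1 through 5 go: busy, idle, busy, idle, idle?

3/50

Cycle 1 is given. For each transition, use the conditional probability from the current state:
P(idle | busy) = 1/2; P(busy | idle) = 3/5; P(idle | busy) = 1/2; P(idle | idle) = 2/5.
P = 1/2 × 3/5 × 1/2 × 2/5 = 6/100 = 3/50.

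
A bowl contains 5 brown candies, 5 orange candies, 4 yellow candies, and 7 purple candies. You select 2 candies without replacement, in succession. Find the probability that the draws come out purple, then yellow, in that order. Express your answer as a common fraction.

1/15

Multiply the probability of each draw given the previous ones:
P = 7/21 × 4/20 = 28/420 = 1/15.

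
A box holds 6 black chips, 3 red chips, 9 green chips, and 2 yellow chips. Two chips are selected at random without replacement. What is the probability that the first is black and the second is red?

9/190

Each draw changes the counts, so multiply the conditional probabilities along the sequence:
P = 6/20 × 3/19 = 18/380 = 9/190.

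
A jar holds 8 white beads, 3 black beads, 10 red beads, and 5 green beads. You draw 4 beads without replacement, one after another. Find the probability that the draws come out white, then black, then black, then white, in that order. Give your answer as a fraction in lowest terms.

Chain rule:
P = 8/26 × 3/25 × 2/24 × 7/23 = 336/358800 = 7/7475.

7/7475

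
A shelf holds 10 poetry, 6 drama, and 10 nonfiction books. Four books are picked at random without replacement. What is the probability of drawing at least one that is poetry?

P(no poetry) = 16/26 × 15/25 × 14/24 × 13/23 = 43680/358800 = 14/115.
P(at least one) = 1 − 14/115 = 101/115.

101/115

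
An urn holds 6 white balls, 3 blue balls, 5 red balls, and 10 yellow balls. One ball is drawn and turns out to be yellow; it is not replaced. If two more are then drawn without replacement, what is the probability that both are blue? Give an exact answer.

3/253

With the first ball removed, 3 blue remain out of 23.
P = 3/23 × 2/22 = 6/506 = 3/253.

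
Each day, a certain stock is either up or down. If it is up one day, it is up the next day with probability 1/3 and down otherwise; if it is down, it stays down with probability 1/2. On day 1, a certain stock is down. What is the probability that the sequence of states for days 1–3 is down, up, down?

Day 1 is given. For each transition, use the conditional probability from the current state:
P(up | down) = 1/2; P(down | up) = 2/3.
P = 1/2 × 2/3 = 2/6 = 1/3.

1/3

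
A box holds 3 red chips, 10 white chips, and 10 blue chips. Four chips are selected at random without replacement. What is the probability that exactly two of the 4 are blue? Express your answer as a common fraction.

702/1771

One ordering (blue drawn first) has probability 10/23 × 9/22 × 13/21 × 12/20 = 14040/212520 = 117/1771.
There are C(4,2) = 6 such orderings, each equally likely, so P = 6 × 117/1771 = 702/1771.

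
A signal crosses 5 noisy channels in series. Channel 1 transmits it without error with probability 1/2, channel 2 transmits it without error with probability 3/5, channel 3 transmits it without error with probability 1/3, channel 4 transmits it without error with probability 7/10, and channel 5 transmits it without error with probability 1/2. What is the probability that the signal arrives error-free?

7/200

Multiplying along the chain,
P = 1/2 × 3/5 × 1/3 × 7/10 × 1/2 = 21/600 = 7/200.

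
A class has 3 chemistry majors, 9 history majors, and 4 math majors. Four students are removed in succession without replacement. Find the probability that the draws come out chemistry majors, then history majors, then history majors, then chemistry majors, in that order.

Multiply the probability of each draw given the previous ones:
P = 3/16 × 9/15 × 8/14 × 2/13 = 432/43680 = 9/910.

9/910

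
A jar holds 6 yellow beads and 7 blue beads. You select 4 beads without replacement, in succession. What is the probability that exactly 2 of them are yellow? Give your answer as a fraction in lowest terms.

63/143

One ordering (yellow drawn first) has probability 6/13 × 5/12 × 7/11 × 6/10 = 1260/17160 = 21/286.
There are C(4,2) = 6 such orderings, each equally likely, so P = 6 × 21/286 = 63/143.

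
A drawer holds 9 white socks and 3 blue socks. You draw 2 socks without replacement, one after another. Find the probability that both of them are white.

6/11

P = 9/12 × 8/11 = 72/132 = 6/11.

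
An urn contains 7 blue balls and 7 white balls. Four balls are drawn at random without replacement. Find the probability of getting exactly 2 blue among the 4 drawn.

One ordering (blue drawn first) has probability 7/14 × 6/13 × 7/12 × 6/11 = 1764/24024 = 21/286.
There are C(4,2) = 6 such orderings, each equally likely, so P = 6 × 21/286 = 63/143.

63/143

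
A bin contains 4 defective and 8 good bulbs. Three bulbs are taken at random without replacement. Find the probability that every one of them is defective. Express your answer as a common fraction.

P = 4/12 × 3/11 × 2/10 = 24/1320 = 1/55.

1/55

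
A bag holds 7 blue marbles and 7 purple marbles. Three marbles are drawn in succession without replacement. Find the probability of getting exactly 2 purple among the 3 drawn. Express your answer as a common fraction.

21/52

One ordering (purple drawn first) has probability 7/14 × 6/13 × 7/12 = 294/2184 = 7/52.
There are C(3,2) = 3 such orderings, each equally likely, so P = 3 × 7/52 = 21/52.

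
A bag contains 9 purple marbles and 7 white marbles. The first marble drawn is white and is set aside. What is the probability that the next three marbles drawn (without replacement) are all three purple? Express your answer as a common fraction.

With the first marble removed, 9 purple remain out of 15.
P = 9/15 × 8/14 × 7/13 = 504/2730 = 12/65.

12/65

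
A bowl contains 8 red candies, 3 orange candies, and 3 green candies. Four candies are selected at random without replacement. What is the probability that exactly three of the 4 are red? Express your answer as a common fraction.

48/143

One ordering (red drawn first) has probability 8/14 × 7/13 × 6/12 × 6/11 = 2016/24024 = 12/143.
There are C(4,3) = 4 such orderings, each equally likely, so P = 4 × 12/143 = 48/143.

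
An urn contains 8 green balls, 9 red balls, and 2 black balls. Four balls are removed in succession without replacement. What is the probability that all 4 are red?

21/646

P(every draw is red) = 9/19 × 8/18 × 7/17 × 6/16 = 3024/93024 = 21/646.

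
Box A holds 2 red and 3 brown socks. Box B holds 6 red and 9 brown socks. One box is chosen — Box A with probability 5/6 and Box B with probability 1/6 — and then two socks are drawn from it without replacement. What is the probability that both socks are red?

From Box A: P(both red) = (2/5)(1/4) = 1/10.
From Box B: P(both red) = (6/15)(5/14) = 1/7.
Total probability = (5/6)(1/10) + (1/6)(1/7) = 3/28.

3/28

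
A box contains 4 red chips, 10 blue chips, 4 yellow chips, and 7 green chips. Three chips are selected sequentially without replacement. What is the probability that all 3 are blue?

6/115

P = 10/25 × 9/24 × 8/23 = 720/13800 = 6/115.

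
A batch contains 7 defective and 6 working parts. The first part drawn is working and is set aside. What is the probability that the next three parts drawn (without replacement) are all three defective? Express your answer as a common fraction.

With the first part removed, 7 defective remain out of 12.
P = 7/12 × 6/11 × 5/10 = 210/1320 = 7/44.

7/44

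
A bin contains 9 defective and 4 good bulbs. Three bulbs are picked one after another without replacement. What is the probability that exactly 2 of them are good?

One ordering (good drawn first) has probability 4/13 × 3/12 × 9/11 = 108/1716 = 9/143.
There are C(3,2) = 3 such orderings, each equally likely, so P = 3 × 9/143 = 27/143.

27/143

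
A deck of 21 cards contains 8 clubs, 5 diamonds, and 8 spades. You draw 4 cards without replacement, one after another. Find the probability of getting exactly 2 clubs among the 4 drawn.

One ordering (clubs drawn first) has probability 8/21 × 7/20 × 13/19 × 12/18 = 8736/143640 = 52/855.
There are C(4,2) = 6 such orderings, each equally likely, so P = 6 × 52/855 = 104/285.

104/285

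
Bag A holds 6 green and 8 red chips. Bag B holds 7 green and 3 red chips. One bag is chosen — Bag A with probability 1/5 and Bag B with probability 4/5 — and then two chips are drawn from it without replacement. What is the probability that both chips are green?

From Bag A: P(both green) = (6/14)(5/13) = 15/91.
From Bag B: P(both green) = (7/10)(6/9) = 7/15.
Total probability = (1/5)(15/91) + (4/5)(7/15) = 2773/6825.

2773/6825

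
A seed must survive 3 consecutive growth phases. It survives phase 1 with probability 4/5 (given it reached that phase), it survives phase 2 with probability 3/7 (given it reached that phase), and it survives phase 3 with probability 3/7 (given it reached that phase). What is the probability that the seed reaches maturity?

Multiplying along the chain,
P = 4/5 × 3/7 × 3/7 = 36/245.

36/245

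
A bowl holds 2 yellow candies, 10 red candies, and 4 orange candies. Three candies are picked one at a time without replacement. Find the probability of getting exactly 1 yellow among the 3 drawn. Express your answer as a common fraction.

One ordering (yellow drawn first) has probability 2/16 × 14/15 × 13/14 = 364/3360 = 13/120.
There are C(3,1) = 3 such orderings, each equally likely, so P = 3 × 13/120 = 13/40.

13/40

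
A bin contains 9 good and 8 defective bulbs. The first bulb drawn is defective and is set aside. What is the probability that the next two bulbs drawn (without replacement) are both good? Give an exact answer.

After the first draw, 9 of the remaining 16 bulbs are good.
P = 9/16 × 8/15 = 72/240 = 3/10.

3/10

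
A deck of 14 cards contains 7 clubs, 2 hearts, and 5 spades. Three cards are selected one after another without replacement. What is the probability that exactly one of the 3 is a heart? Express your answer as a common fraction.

One ordering (a heart drawn first) has probability 2/14 × 12/13 × 11/12 = 264/2184 = 11/91.
There are C(3,1) = 3 such orderings, each equally likely, so P = 3 × 11/91 = 33/91.

33/91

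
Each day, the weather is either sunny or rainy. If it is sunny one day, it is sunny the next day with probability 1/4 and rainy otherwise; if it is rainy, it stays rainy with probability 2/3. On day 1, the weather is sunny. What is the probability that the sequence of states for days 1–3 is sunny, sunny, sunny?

Day 1 is given. For each transition, use the conditional probability from the current state:
P(sunny | sunny) = 1/4; P(sunny | sunny) = 1/4.
P = 1/4 × 1/4 = 1/16.

1/16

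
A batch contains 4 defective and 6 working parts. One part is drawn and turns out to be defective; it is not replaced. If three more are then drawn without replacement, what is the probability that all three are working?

With the first part removed, 6 working remain out of 9.
P = 6/9 × 5/8 × 4/7 = 120/504 = 5/21.

5/21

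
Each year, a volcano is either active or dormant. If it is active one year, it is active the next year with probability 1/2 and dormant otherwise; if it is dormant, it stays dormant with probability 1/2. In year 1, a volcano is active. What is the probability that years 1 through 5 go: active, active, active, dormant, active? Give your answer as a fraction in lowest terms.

Year 1 is given. For each transition, use the conditional probability from the current state:
P(active | active) = 1/2; P(active | active) = 1/2; P(dormant | active) = 1/2; P(active | dormant) = 1/2.
P = 1/2 × 1/2 × 1/2 × 1/2 = 1/16.

1/16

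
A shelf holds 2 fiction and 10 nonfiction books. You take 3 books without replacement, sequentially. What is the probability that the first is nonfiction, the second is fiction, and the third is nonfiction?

3/22

Multiply the probability of each draw given the previous ones:
P = 10/12 × 2/11 × 9/10 = 180/1320 = 3/22.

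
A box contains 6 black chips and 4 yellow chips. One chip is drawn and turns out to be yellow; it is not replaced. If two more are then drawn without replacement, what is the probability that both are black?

5/12

After the first draw, 6 of the remaining 9 chips are black.
P = 6/9 × 5/8 = 30/72 = 5/12.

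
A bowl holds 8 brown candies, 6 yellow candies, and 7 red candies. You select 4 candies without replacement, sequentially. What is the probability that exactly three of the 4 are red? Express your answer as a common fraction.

14/171

One ordering (red drawn first) has probability 7/21 × 6/20 × 5/19 × 14/18 = 2940/143640 = 7/342.
There are C(4,3) = 4 such orderings, each equally likely, so P = 4 × 7/342 = 14/171.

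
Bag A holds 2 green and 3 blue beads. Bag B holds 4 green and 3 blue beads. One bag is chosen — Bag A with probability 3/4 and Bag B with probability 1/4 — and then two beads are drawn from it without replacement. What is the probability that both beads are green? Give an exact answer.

From Bag A: P(both green) = (2/5)(1/4) = 1/10.
From Bag B: P(both green) = (4/7)(3/6) = 2/7.
Total probability = (3/4)(1/10) + (1/4)(2/7) = 41/280.

41/280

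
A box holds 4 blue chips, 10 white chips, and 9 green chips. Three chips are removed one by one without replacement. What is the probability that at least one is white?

P(no white) = 13/23 × 12/22 × 11/21 = 1716/10626 = 26/161.
P(at least one) = 1 − 26/161 = 135/161.

135/161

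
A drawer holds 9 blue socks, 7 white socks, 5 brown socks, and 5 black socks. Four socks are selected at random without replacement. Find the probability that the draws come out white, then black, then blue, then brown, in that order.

21/4784

Chain rule:
P = 7/26 × 5/25 × 9/24 × 5/23 = 1575/358800 = 21/4784.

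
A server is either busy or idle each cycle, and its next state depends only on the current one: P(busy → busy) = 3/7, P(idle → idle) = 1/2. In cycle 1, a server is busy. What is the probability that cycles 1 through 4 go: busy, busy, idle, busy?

Cycle 1 is given. For each transition, use the conditional probability from the current state:
P(busy | busy) = 3/7; P(idle | busy) = 4/7; P(busy | idle) = 1/2.
P = 3/7 × 4/7 × 1/2 = 12/98 = 6/49.

6/49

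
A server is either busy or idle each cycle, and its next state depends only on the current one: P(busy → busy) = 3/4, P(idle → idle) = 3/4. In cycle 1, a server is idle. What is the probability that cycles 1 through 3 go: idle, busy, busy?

Cycle 1 is given. For each transition, use the conditional probability from the current state:
P(busy | idle) = 1/4; P(busy | busy) = 3/4.
P = 1/4 × 3/4 = 3/16.

3/16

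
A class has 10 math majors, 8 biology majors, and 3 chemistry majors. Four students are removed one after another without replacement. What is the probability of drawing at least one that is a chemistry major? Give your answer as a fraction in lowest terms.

P(no chemistry majors) = 18/21 × 17/20 × 16/19 × 15/18 = 73440/143640 = 68/133.
P(at least one) = 1 − 68/133 = 65/133.

65/133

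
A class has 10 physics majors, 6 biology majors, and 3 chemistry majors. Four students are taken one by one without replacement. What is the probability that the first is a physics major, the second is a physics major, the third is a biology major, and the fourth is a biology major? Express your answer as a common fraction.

Each draw changes the counts, so multiply the conditional probabilities along the sequence:
P = 10/19 × 9/18 × 6/17 × 5/16 = 2700/93024 = 75/2584.

75/2584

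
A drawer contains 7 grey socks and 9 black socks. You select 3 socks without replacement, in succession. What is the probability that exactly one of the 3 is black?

One ordering (black drawn first) has probability 9/16 × 7/15 × 6/14 = 378/3360 = 9/80.
There are C(3,1) = 3 such orderings, each equally likely, so P = 3 × 9/80 = 27/80.

27/80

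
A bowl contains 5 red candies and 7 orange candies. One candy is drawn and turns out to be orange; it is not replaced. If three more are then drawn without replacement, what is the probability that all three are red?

2/33

With the first candy removed, 5 red remain out of 11.
P = 5/11 × 4/10 × 3/9 = 60/990 = 2/33.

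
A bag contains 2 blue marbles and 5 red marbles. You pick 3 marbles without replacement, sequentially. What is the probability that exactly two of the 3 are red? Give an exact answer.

One ordering (red drawn first) has probability 5/7 × 4/6 × 2/5 = 40/210 = 4/21.
There are C(3,2) = 3 such orderings, each equally likely, so P = 3 × 4/21 = 4/7.

4/7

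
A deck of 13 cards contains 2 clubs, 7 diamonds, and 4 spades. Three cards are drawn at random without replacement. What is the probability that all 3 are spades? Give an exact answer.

2/143

P = 4/13 × 3/12 × 2/11 = 24/1716 = 2/143.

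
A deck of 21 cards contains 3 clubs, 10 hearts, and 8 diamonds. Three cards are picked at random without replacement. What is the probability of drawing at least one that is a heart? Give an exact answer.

P(no hearts) = 11/21 × 10/20 × 9/19 = 990/7980 = 33/266.
P(at least one) = 1 − 33/266 = 233/266.

233/266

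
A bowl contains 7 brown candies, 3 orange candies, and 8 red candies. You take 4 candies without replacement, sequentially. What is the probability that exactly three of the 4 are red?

One ordering (red drawn first) has probability 8/18 × 7/17 × 6/16 × 10/15 = 3360/73440 = 7/153.
There are C(4,3) = 4 such orderings, each equally likely, so P = 4 × 7/153 = 28/153.

28/153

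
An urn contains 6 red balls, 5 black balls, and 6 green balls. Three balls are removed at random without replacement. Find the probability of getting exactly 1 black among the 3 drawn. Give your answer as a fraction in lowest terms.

One ordering (black drawn first) has probability 5/17 × 12/16 × 11/15 = 660/4080 = 11/68.
There are C(3,1) = 3 such orderings, each equally likely, so P = 3 × 11/68 = 33/68.

33/68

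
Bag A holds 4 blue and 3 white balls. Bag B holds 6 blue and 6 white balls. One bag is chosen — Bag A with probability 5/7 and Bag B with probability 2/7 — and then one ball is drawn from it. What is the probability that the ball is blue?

From Bag A: P(blue) = 4/7.
From Bag B: P(blue) = 6/12.
Total probability = (5/7)(4/7) + (2/7)(6/12) = 27/49.

27/49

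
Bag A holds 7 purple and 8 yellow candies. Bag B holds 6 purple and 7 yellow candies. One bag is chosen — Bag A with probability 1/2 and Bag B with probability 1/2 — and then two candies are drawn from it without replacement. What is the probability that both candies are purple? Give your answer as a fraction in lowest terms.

51/260

From Bag A: P(both purple) = (7/15)(6/14) = 1/5.
From Bag B: P(both purple) = (6/13)(5/12) = 5/26.
Total probability = (1/2)(1/5) + (1/2)(5/26) = 51/260.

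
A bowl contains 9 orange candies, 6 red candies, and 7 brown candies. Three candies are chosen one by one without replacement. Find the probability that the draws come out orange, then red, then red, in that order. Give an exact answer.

Multiply the probability of each draw given the previous ones:
P = 9/22 × 6/21 × 5/20 = 270/9240 = 9/308.

9/308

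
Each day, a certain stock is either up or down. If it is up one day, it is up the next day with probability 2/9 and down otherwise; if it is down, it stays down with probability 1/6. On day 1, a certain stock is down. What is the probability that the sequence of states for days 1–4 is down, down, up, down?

35/324

Day 1 is given. For each transition, use the conditional probability from the current state:
P(down | down) = 1/6; P(up | down) = 5/6; P(down | up) = 7/9.
P = 1/6 × 5/6 × 7/9 = 35/324.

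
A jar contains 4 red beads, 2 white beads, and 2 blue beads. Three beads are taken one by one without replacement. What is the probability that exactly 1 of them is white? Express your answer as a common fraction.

15/28

One ordering (white drawn first) has probability 2/8 × 6/7 × 5/6 = 60/336 = 5/28.
There are C(3,1) = 3 such orderings, each equally likely, so P = 3 × 5/28 = 15/28.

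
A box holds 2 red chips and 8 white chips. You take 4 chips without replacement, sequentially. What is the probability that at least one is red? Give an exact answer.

2/3

P(no red) = 8/10 × 7/9 × 6/8 × 5/7 = 1680/5040 = 1/3.
P(at least one) = 1 − 1/3 = 2/3.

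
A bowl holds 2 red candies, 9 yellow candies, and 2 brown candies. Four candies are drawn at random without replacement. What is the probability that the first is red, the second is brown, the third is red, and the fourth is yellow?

Chain rule:
P = 2/13 × 2/12 × 1/11 × 9/10 = 36/17160 = 3/1430.

3/1430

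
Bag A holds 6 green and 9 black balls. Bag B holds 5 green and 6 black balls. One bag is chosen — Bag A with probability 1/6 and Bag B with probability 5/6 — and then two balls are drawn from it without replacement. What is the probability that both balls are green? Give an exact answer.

From Bag A: P(both green) = (6/15)(5/14) = 1/7.
From Bag B: P(both green) = (5/11)(4/10) = 2/11.
Total probability = (1/6)(1/7) + (5/6)(2/11) = 27/154.

27/154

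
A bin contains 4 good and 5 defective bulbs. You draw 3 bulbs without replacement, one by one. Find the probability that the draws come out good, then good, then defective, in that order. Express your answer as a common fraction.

Each draw changes the counts, so multiply the conditional probabilities along the sequence:
P = 4/9 × 3/8 × 5/7 = 60/504 = 5/42.

5/42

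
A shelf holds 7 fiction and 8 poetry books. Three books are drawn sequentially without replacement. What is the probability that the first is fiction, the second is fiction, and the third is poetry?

8/65

Multiply the probability of each draw given the previous ones:
P = 7/15 × 6/14 × 8/13 = 336/2730 = 8/65.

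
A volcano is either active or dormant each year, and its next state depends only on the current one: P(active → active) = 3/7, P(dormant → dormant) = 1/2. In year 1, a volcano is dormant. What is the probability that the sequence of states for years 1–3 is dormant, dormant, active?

1/4

Year 1 is given. For each transition, use the conditional probability from the current state:
P(dormant | dormant) = 1/2; P(active | dormant) = 1/2.
P = 1/2 × 1/2 = 1/4.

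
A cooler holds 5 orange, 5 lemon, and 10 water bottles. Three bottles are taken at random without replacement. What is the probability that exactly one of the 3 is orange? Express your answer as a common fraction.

35/76

One ordering (orange drawn first) has probability 5/20 × 15/19 × 14/18 = 1050/6840 = 35/228.
There are C(3,1) = 3 such orderings, each equally likely, so P = 3 × 35/228 = 35/76.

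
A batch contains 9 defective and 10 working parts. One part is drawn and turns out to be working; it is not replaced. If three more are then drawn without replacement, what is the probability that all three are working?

With the first part removed, 9 working remain out of 18.
P = 9/18 × 8/17 × 7/16 = 504/4896 = 7/68.

7/68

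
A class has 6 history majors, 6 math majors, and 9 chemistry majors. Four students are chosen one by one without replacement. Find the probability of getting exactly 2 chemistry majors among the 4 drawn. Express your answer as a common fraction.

One ordering (chemistry majors drawn first) has probability 9/21 × 8/20 × 12/19 × 11/18 = 9504/143640 = 44/665.
There are C(4,2) = 6 such orderings, each equally likely, so P = 6 × 44/665 = 264/665.

264/665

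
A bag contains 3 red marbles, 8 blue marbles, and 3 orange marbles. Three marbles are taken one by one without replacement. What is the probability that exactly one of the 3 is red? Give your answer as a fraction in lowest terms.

165/364

One ordering (red drawn first) has probability 3/14 × 11/13 × 10/12 = 330/2184 = 55/364.
There are C(3,1) = 3 such orderings, each equally likely, so P = 3 × 55/364 = 165/364.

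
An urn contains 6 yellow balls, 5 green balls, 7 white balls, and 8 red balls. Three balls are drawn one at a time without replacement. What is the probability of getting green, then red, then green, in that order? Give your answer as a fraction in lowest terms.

Chain rule:
P = 5/26 × 8/25 × 4/24 = 160/15600 = 2/195.

2/195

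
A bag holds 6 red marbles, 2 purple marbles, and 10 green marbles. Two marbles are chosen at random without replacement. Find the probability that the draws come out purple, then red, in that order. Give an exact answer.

2/51

Multiply the probability of each draw given the previous ones:
P = 2/18 × 6/17 = 12/306 = 2/51.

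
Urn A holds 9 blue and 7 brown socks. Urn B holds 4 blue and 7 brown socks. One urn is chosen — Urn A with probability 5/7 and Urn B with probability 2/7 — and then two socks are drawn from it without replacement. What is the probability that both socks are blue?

27/110

From Urn A: P(both blue) = (9/16)(8/15) = 3/10.
From Urn B: P(both blue) = (4/11)(3/10) = 6/55.
Total probability = (5/7)(3/10) + (2/7)(6/55) = 27/110.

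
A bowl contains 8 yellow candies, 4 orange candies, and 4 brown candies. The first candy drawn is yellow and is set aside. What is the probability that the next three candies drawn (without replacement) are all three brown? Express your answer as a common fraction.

4/455

After the first draw, 4 of the remaining 15 candies are brown.
P = 4/15 × 3/14 × 2/13 = 24/2730 = 4/455.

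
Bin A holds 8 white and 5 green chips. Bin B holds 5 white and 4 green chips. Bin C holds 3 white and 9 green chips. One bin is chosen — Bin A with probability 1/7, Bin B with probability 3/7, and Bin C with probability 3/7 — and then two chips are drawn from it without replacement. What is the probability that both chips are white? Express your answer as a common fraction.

From Bin A: P(both white) = (8/13)(7/12) = 14/39.
From Bin B: P(both white) = (5/9)(4/8) = 5/18.
From Bin C: P(both white) = (3/12)(2/11) = 1/22.
Total probability = (1/7)(14/39) + (3/7)(5/18) + (3/7)(1/22) = 190/1001.

190/1001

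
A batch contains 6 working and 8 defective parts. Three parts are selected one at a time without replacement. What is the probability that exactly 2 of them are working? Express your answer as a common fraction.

One ordering (working drawn first) has probability 6/14 × 5/13 × 8/12 = 240/2184 = 10/91.
There are C(3,2) = 3 such orderings, each equally likely, so P = 3 × 10/91 = 30/91.

30/91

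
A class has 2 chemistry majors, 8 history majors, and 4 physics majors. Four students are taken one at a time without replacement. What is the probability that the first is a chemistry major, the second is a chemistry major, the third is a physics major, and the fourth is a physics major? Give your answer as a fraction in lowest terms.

Chain rule:
P = 2/14 × 1/13 × 4/12 × 3/11 = 24/24024 = 1/1001.

1/1001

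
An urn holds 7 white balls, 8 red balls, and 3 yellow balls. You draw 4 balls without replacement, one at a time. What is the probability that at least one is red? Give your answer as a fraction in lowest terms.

95/102

P(no red) = 10/18 × 9/17 × 8/16 × 7/15 = 5040/73440 = 7/102.
P(at least one) = 1 − 7/102 = 95/102.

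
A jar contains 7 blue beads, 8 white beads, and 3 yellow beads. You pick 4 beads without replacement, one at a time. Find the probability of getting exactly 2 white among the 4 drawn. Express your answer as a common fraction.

One ordering (white drawn first) has probability 8/18 × 7/17 × 10/16 × 9/15 = 5040/73440 = 7/102.
There are C(4,2) = 6 such orderings, each equally likely, so P = 6 × 7/102 = 7/17.

7/17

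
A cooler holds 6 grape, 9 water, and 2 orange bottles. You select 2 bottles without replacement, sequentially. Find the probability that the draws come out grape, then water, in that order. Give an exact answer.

27/136

Chain rule:
P = 6/17 × 9/16 = 54/272 = 27/136.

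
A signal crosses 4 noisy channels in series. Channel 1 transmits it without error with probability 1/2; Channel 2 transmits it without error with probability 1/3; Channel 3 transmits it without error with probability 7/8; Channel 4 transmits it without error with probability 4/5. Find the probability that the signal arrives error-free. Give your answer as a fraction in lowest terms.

Each stage is reached only if all earlier stages succeed, so
P = 1/2 × 1/3 × 7/8 × 4/5 = 28/240 = 7/60.

7/60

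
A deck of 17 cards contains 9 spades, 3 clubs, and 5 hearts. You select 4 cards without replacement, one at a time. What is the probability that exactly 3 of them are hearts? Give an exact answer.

One ordering (hearts drawn first) has probability 5/17 × 4/16 × 3/15 × 12/14 = 720/57120 = 3/238.
There are C(4,3) = 4 such orderings, each equally likely, so P = 4 × 3/238 = 6/119.

6/119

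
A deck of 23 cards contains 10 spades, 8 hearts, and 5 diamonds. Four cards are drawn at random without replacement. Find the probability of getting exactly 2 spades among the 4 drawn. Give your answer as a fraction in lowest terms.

One ordering (spades drawn first) has probability 10/23 × 9/22 × 13/21 × 12/20 = 14040/212520 = 117/1771.
There are C(4,2) = 6 such orderings, each equally likely, so P = 6 × 117/1771 = 702/1771.

702/1771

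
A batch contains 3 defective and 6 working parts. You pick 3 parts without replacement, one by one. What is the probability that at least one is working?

P(no working) = 3/9 × 2/8 × 1/7 = 6/504 = 1/84.
P(at least one) = 1 − 1/84 = 83/84.

83/84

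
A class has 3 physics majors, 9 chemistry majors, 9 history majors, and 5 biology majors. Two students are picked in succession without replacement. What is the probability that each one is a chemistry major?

P(all chemistry majors) = 9/26 × 8/25 = 72/650 = 36/325.

36/325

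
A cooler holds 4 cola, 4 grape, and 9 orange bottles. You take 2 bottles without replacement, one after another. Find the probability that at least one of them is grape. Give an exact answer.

P(no grape) = 13/17 × 12/16 = 156/272 = 39/68.
P(at least one) = 1 − 39/68 = 29/68.

29/68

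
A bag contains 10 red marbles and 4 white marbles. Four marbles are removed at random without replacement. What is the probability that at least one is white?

113/143

P(no white) = 10/14 × 9/13 × 8/12 × 7/11 = 5040/24024 = 30/143.
P(at least one) = 1 − 30/143 = 113/143.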